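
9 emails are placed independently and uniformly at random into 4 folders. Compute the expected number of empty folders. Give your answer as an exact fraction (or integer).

19683/65536

Let Xⱼ=1 if folder j is empty. P(Xⱼ=1) = ((4-1)/4)^9 = 19683/262144.
By linearity, E[#empty] = 4·19683/262144 = 19683/65536.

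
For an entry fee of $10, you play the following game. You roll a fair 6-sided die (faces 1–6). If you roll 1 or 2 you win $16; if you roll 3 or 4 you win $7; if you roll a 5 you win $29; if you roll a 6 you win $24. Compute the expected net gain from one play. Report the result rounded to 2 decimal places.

E[payout] = (1/3)·7 + (1/3)·16 + (1/6)·24 + (1/6)·29 = 33/2
Expected profit = 33/2 − 10 = 13/2 ≈ $6.50

$6.50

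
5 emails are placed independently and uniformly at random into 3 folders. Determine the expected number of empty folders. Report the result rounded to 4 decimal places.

Let Xⱼ=1 if folder j is empty. P(Xⱼ=1) = ((3-1)/3)^5 = 32/243.
By linearity, E[#empty] = 3·32/243 = 32/81.
≈ 0.3951

0.3951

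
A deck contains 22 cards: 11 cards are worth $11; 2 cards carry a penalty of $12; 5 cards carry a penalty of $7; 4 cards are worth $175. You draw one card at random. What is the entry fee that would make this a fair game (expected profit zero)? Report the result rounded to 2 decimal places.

E[payout] = (11/22)·11 + (2/22)·(-12) + (5/22)·(-7) + (4/22)·175 = 381/11
Fair fee = E[payout] = 381/11 ≈ $34.64

$34.64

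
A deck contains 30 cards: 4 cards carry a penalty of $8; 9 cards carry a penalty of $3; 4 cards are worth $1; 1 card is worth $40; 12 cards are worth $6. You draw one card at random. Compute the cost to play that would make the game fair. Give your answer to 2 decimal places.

$1.90

E[payout] = (4/30)·(-8) + (9/30)·(-3) + (4/30)·1 + (1/30)·40 + (12/30)·6 = 19/10
Fair fee = E[payout] = 19/10 ≈ $1.90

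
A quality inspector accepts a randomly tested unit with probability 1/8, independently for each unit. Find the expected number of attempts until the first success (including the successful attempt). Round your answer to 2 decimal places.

8.00

For a geometric distribution, E[trials] = 1/p = 1/(1/8) = 8.
≈ 8.00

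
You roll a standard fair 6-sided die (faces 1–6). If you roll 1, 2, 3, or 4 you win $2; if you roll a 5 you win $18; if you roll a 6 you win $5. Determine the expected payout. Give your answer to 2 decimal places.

$5.17

E[payout] = (2/3)·2 + (1/6)·5 + (1/6)·18 = 31/6
≈ $5.17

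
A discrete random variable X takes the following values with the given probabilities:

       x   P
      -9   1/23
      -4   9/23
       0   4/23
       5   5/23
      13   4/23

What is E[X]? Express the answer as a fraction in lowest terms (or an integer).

32/23

E[X] = (1/23)·(-9) + (9/23)·(-4) + (4/23)·0 + (5/23)·5 + (4/23)·13
     = 32/23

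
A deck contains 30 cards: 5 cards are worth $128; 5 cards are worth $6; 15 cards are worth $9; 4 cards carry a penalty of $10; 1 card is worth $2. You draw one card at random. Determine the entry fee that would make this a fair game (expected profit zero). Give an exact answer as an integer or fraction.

767/30 dollars

E[payout] = (5/30)·128 + (5/30)·6 + (15/30)·9 + (4/30)·(-10) + (1/30)·2 = 767/30
Fair fee = E[payout] = 767/30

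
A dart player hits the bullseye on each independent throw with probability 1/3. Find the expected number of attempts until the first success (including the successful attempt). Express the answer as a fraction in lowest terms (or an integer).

For a geometric distribution, E[trials] = 1/p = 1/(1/3) = 3.

3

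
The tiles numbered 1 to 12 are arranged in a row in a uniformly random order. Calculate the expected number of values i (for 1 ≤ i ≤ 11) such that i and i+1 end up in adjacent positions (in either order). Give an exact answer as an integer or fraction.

For each i ∈ {1,…,11}, let Xᵢ = 1 if i and i+1 are adjacent. P(Xᵢ=1) = 2·(12−1)!/12! = 2/12.
By linearity, E[ΣXᵢ] = (11)·(2/12) = 11/6.

11/6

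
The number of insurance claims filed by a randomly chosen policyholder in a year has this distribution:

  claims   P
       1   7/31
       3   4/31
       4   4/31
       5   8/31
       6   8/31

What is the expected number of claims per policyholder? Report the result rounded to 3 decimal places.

3.968

E[X] = (7/31)·1 + (4/31)·3 + (4/31)·4 + (8/31)·5 + (8/31)·6
     = 123/31 ≈ 3.968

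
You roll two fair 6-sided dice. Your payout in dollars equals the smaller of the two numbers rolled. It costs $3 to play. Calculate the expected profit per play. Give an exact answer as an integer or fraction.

Distribution of the smaller of the two numbers rolled: 1 w.p. 11/36, 2 w.p. 1/4, 3 w.p. 7/36, 4 w.p. 5/36, 5 w.p. 1/12, 6 w.p. 1/36
E[payout] = (11/36)·1 + (1/4)·2 + (7/36)·3 + (5/36)·4 + (1/12)·5 + (1/36)·6 = 91/36
Expected profit = 91/36 − 3 = -17/36

-17/36 dollars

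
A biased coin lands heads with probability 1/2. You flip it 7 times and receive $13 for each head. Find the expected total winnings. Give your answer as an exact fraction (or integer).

91/2 dollars

E[#heads] = 7·1/2 = 7/2 (linearity over flips).
E[winnings] = 13·7/2 = 91/2.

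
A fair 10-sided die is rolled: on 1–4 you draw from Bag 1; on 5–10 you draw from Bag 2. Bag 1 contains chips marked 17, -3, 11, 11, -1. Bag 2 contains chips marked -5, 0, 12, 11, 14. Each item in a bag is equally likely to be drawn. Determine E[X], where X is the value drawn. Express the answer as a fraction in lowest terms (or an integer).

166/25

E[X | Bag 1] = (17 − 3 + 11 + 11 − 1)/5 = 7
E[X | Bag 2] = (-5 + 0 + 12 + 11 + 14)/5 = 32/5
E[X] = (2/5)·7 + (3/5)·32/5 = 166/25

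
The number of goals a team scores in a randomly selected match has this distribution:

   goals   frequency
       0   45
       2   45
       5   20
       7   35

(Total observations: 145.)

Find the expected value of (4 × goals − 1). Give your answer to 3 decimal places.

11.000

Total = 145, so P(goals=0) = 45/145, etc.
E[4x-1] = (9/29)·(-1) + (9/29)·7 + (4/29)·19 + (7/29)·27
     = 11 ≈ 11.000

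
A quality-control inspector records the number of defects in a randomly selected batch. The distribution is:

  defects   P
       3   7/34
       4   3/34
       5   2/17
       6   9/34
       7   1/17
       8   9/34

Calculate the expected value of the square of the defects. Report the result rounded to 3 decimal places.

E[X²] = (7/34)·9 + (3/34)·16 + (2/17)·25 + (9/34)·36 + (1/17)·49 + (9/34)·64
     = 1209/34 ≈ 35.559

35.559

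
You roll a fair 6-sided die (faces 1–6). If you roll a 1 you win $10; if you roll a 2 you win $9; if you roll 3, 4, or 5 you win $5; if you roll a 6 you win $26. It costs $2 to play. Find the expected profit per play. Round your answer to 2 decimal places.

$8.00

E[payout] = (1/2)·5 + (1/6)·9 + (1/6)·10 + (1/6)·26 = 10
Expected profit = 10 − 2 = 8 ≈ $8.00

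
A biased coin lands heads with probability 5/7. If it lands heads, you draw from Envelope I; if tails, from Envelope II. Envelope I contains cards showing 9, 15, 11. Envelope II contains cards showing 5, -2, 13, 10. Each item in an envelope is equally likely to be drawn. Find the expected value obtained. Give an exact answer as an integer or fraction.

214/21

E[X | Envelope I] = (9 + 15 + 11)/3 = 35/3
E[X | Envelope II] = (5 − 2 + 13 + 10)/4 = 13/2
E[X] = (5/7)·35/3 + (2/7)·13/2 = 214/21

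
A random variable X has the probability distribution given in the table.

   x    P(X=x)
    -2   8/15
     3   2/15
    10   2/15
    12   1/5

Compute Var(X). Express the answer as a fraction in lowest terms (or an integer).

E[X] = (8/15)·(-2) + (2/15)·3 + (2/15)·10 + (1/5)·12 = 46/15
E[X²] = (8/15)·4 + (2/15)·9 + (2/15)·100 + (1/5)·144 = 682/15
Var(X) = 682/15 − (46/15)² = 8114/225

8114/225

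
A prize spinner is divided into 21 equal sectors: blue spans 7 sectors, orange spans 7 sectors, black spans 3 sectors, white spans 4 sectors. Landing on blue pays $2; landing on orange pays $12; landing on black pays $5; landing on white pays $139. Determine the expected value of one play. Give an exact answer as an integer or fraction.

223/7 dollars

E[payout] = (7/21)·2 + (7/21)·12 + (3/21)·5 + (4/21)·139 = 223/7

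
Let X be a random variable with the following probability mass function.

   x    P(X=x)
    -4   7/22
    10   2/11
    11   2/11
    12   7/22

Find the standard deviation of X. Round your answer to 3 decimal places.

7.113

E[X] = 70/11, E[X²] = 1002/11
Var(X) = E[X²] − (E[X])² = 1002/11 − 4900/121 = 6122/121
SD(X) = √(6122/121) ≈ 7.113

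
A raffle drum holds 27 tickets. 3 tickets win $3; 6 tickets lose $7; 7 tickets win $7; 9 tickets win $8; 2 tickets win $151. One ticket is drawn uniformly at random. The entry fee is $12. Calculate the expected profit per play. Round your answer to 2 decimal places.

$2.44

E[payout] = (3/27)·3 + (6/27)·(-7) + (7/27)·7 + (9/27)·8 + (2/27)·151 = 130/9
Expected profit = 130/9 − 12 = 22/9 ≈ $2.44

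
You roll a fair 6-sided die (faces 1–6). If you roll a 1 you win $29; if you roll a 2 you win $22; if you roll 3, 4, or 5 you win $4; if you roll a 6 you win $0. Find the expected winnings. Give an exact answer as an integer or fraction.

E[payout] = (1/6)·0 + (1/2)·4 + (1/6)·22 + (1/6)·29 = 21/2

21/2 dollars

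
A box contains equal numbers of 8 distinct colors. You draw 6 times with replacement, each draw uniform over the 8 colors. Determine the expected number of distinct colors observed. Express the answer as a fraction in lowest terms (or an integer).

Let Xⱼ=1 if type j appears at least once. P(Xⱼ=1) = 1 − ((8−1)/8)^6 = 144495/262144.
E[#distinct] = 8·144495/262144 = 144495/32768.

144495/32768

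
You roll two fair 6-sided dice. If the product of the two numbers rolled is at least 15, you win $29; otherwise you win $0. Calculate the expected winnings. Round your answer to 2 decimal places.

E[payout] = (23/36)·0 + (13/36)·29 = 377/36
≈ $10.47

$10.47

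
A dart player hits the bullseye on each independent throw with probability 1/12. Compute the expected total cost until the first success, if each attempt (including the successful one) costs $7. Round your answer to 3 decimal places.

$84.000

E[#attempts] = 1/p = 12; E[cost] = 7·12 = 84.
≈ 84.000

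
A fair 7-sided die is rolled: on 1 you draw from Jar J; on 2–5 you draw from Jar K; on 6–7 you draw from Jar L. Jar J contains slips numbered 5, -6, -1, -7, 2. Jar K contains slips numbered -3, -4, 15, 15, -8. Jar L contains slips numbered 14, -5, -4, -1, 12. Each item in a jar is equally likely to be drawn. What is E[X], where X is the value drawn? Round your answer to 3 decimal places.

2.429

E[X | Jar J] = (5 − 6 − 1 − 7 + 2)/5 = -7/5
E[X | Jar K] = (-3 − 4 + 15 + 15 − 8)/5 = 3
E[X | Jar L] = (14 − 5 − 4 − 1 + 12)/5 = 16/5
E[X] = (1/7)·(-7/5) + (4/7)·3 + (2/7)·16/5 = 17/7 ≈ 2.429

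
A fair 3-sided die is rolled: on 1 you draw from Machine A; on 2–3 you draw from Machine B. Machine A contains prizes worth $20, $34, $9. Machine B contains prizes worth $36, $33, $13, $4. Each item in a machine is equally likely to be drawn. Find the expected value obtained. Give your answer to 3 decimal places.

E[X | Machine A] = (20 + 34 + 9)/3 = 21
E[X | Machine B] = (36 + 33 + 13 + 4)/4 = 43/2
E[X] = (1/3)·21 + (2/3)·43/2 = 64/3 ≈ 21.333

$21.333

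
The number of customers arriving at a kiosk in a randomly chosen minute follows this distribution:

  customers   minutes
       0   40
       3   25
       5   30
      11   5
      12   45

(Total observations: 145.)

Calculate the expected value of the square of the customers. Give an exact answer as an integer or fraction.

1612/29

Total = 145, so P(customers=0) = 40/145, etc.
E[X²] = (8/29)·0 + (5/29)·9 + (6/29)·25 + (1/29)·121 + (9/29)·144
     = 1612/29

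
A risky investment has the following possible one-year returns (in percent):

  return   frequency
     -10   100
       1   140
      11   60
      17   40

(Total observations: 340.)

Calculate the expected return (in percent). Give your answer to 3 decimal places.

Total = 340, so P(return=-10) = 100/340, etc.
E[X] = (5/17)·(-10) + (7/17)·1 + (3/17)·11 + (2/17)·17
     = 24/17 ≈ 1.412

1.412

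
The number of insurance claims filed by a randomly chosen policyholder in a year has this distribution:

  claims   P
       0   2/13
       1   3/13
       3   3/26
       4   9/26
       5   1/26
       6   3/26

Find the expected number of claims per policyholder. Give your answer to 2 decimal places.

2.85

E[X] = (2/13)·0 + (3/13)·1 + (3/26)·3 + (9/26)·4 + (1/26)·5 + (3/26)·6
     = 37/13 ≈ 2.85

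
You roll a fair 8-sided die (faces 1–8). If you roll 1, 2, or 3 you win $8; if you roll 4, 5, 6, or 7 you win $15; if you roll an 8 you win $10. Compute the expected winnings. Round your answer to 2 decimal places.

E[payout] = (3/8)·8 + (1/8)·10 + (1/2)·15 = 47/4
≈ $11.75

$11.75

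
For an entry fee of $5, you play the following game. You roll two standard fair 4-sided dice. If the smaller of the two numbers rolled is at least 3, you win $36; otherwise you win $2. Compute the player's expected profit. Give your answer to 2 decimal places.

$5.50

E[payout] = (3/4)·2 + (1/4)·36 = 21/2
Expected profit = 21/2 − 5 = 11/2 ≈ $5.50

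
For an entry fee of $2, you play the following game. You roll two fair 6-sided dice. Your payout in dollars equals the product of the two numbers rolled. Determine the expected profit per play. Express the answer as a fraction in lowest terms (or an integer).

Distribution of the product of the two numbers rolled: 1 w.p. 1/36, 2 w.p. 1/18, 3 w.p. 1/18, 4 w.p. 1/12, 5 w.p. 1/18, 6 w.p. 1/9, …
E[payout] = (1/36)·1 + (1/18)·2 + (1/18)·3 + (1/12)·4 + (1/18)·5 + (1/9)·6 + (1/18)·8 + (1/36)·9 + (1/18)·10 + (1/9)·12 + (1/18)·15 + (1/36)·16 + (1/18)·18 + (1/18)·20 + (1/18)·24 + (1/36)·25 + (1/18)·30 + (1/36)·36 = 49/4
Expected profit = 49/4 − 2 = 41/4

41/4 dollars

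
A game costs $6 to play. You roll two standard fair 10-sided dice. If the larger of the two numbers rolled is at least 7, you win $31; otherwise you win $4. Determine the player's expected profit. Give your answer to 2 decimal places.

E[payout] = (9/25)·4 + (16/25)·31 = 532/25
Expected profit = 532/25 − 6 = 382/25 ≈ $15.28

$15.28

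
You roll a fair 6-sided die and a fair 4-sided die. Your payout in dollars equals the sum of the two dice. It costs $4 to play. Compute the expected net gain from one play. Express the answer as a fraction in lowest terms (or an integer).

Distribution of the sum of the two dice: 2 w.p. 1/24, 3 w.p. 1/12, 4 w.p. 1/8, 5 w.p. 1/6, 6 w.p. 1/6, 7 w.p. 1/6, …
E[payout] = (1/24)·2 + (1/12)·3 + (1/8)·4 + (1/6)·5 + (1/6)·6 + (1/6)·7 + (1/8)·8 + (1/12)·9 + (1/24)·10 = 6
Expected profit = 6 − 4 = 2

$2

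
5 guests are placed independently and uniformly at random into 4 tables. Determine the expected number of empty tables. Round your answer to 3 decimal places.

0.949

Let Xⱼ=1 if table j is empty. P(Xⱼ=1) = ((4-1)/4)^5 = 243/1024.
By linearity, E[#empty] = 4·243/1024 = 243/256.
≈ 0.949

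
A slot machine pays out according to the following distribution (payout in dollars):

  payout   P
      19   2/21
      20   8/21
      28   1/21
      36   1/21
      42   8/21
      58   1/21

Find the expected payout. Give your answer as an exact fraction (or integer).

656/21 dollars

E[X] = (2/21)·19 + (8/21)·20 + (1/21)·28 + (1/21)·36 + (8/21)·42 + (1/21)·58
     = 656/21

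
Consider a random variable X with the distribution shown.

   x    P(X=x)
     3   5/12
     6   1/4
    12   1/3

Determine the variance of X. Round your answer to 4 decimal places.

E[X] = (5/12)·3 + (1/4)·6 + (1/3)·12 = 27/4
E[X²] = (5/12)·9 + (1/4)·36 + (1/3)·144 = 243/4
Var(X) = 243/4 − (27/4)² = 243/16 ≈ 15.1875

15.1875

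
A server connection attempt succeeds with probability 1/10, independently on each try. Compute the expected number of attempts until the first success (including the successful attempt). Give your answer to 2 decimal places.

10.00

For a geometric distribution, E[trials] = 1/p = 1/(1/10) = 10.
≈ 10.00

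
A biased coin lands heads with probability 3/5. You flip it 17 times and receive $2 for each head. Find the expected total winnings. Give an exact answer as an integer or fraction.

E[#heads] = 17·3/5 = 51/5 (linearity over flips).
E[winnings] = 2·51/5 = 102/5.

102/5 dollars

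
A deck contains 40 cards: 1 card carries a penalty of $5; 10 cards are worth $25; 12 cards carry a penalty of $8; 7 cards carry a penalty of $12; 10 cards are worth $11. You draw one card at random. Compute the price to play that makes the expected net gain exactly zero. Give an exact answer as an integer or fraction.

35/8 dollars

E[payout] = (1/40)·(-5) + (10/40)·25 + (12/40)·(-8) + (7/40)·(-12) + (10/40)·11 = 35/8
Fair fee = E[payout] = 35/8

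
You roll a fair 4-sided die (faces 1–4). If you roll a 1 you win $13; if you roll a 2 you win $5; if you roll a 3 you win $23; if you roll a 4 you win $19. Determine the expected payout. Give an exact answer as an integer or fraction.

E[payout] = (1/4)·5 + (1/4)·13 + (1/4)·19 + (1/4)·23 = 15

$15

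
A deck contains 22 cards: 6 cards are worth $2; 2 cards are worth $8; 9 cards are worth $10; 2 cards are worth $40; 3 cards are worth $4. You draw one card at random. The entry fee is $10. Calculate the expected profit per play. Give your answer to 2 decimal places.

-$0.45

E[payout] = (6/22)·2 + (2/22)·8 + (9/22)·10 + (2/22)·40 + (3/22)·4 = 105/11
Expected profit = 105/11 − 10 = -5/11 ≈ -$0.45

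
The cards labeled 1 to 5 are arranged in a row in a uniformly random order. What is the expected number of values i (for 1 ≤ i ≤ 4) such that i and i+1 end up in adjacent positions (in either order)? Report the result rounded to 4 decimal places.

1.6000

For each i ∈ {1,…,4}, let Xᵢ = 1 if i and i+1 are adjacent. P(Xᵢ=1) = 2·(5−1)!/5! = 2/5.
By linearity, E[ΣXᵢ] = (4)·(2/5) = 8/5.
≈ 1.6000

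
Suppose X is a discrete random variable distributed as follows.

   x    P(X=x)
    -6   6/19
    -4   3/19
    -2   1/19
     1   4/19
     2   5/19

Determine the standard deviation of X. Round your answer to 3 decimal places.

3.432

E[X] = -36/19, E[X²] = 292/19
Var(X) = E[X²] − (E[X])² = 292/19 − 1296/361 = 4252/361
SD(X) = √(4252/361) ≈ 3.432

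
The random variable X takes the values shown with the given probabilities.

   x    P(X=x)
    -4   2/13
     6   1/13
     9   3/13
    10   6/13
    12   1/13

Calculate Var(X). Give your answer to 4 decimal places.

E[X] = (2/13)·(-4) + (1/13)·6 + (3/13)·9 + (6/13)·10 + (1/13)·12 = 97/13
E[X²] = (2/13)·16 + (1/13)·36 + (3/13)·81 + (6/13)·100 + (1/13)·144 = 1055/13
Var(X) = 1055/13 − (97/13)² = 4306/169 ≈ 25.4793

25.4793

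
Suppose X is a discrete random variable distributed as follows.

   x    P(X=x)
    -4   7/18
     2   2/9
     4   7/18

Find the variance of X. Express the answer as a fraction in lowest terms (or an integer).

E[X] = (7/18)·(-4) + (2/9)·2 + (7/18)·4 = 4/9
E[X²] = (7/18)·16 + (2/9)·4 + (7/18)·16 = 40/3
Var(X) = 40/3 − (4/9)² = 1064/81

1064/81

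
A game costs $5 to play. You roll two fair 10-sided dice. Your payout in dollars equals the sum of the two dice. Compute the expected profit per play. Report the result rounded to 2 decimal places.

$6.00

Distribution of the sum of the two dice: 2 w.p. 1/100, 3 w.p. 1/50, 4 w.p. 3/100, 5 w.p. 1/25, 6 w.p. 1/20, 7 w.p. 3/50, …
E[payout] = (1/100)·2 + (1/50)·3 + (3/100)·4 + (1/25)·5 + (1/20)·6 + (3/50)·7 + (7/100)·8 + (2/25)·9 + (9/100)·10 + (1/10)·11 + (9/100)·12 + (2/25)·13 + (7/100)·14 + (3/50)·15 + (1/20)·16 + (1/25)·17 + (3/100)·18 + (1/50)·19 + (1/100)·20 = 11
Expected profit = 11 − 5 = 6 ≈ $6.00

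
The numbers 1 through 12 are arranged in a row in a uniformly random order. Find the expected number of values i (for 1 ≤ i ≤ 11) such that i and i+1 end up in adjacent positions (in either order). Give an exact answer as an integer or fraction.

11/6

For each i ∈ {1,…,11}, let Xᵢ = 1 if i and i+1 are adjacent. P(Xᵢ=1) = 2·(12−1)!/12! = 2/12.
By linearity, E[ΣXᵢ] = (11)·(2/12) = 11/6.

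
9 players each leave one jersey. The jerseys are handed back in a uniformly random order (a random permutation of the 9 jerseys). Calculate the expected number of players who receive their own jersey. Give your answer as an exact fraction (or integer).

1

Let Xᵢ = 1 if person i gets their own jersey. For each i, P(Xᵢ=1) = 1/9.
By linearity of expectation, E[X₁+…+X_9] = 9·(1/9) = 1.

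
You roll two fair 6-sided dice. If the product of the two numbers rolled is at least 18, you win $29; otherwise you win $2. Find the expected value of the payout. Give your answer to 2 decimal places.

E[payout] = (13/18)·2 + (5/18)·29 = 19/2
≈ $9.50

$9.50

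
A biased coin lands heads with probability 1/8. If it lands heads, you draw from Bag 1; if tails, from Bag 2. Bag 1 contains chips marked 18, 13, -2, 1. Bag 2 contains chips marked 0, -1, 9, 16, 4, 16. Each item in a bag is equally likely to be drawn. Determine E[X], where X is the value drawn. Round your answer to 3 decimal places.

E[X | Bag 1] = (18 + 13 − 2 + 1)/4 = 15/2
E[X | Bag 2] = (0 − 1 + 9 + 16 + 4 + 16)/6 = 22/3
E[X] = (1/8)·15/2 + (7/8)·22/3 = 353/48 ≈ 7.354

7.354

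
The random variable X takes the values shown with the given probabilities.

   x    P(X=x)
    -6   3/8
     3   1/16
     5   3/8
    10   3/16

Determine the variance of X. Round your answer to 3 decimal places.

E[X] = (3/8)·(-6) + (1/16)·3 + (3/8)·5 + (3/16)·10 = 27/16
E[X²] = (3/8)·36 + (1/16)·9 + (3/8)·25 + (3/16)·100 = 675/16
Var(X) = 675/16 − (27/16)² = 10071/256 ≈ 39.340

39.340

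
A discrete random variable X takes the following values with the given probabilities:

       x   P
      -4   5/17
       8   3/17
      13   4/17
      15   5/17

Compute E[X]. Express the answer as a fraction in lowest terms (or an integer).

131/17

E[X] = (5/17)·(-4) + (3/17)·8 + (4/17)·13 + (5/17)·15
     = 131/17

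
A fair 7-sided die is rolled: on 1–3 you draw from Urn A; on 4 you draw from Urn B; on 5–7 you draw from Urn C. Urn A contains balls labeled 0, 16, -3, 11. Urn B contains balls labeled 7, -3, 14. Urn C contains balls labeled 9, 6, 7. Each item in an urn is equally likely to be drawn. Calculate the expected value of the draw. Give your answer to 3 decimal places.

6.571

E[X | Urn A] = (0 + 16 − 3 + 11)/4 = 6
E[X | Urn B] = (7 − 3 + 14)/3 = 6
E[X | Urn C] = (9 + 6 + 7)/3 = 22/3
E[X] = (3/7)·6 + (1/7)·6 + (3/7)·22/3 = 46/7 ≈ 6.571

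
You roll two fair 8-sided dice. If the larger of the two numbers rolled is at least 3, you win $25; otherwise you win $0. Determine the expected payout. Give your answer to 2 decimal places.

$23.44

E[payout] = (1/16)·0 + (15/16)·25 = 375/16
≈ $23.44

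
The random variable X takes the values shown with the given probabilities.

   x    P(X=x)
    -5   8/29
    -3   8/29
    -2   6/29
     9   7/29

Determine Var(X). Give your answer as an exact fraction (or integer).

E[X] = (8/29)·(-5) + (8/29)·(-3) + (6/29)·(-2) + (7/29)·9 = -13/29
E[X²] = (8/29)·25 + (8/29)·9 + (6/29)·4 + (7/29)·81 = 863/29
Var(X) = 863/29 − (-13/29)² = 24858/841

24858/841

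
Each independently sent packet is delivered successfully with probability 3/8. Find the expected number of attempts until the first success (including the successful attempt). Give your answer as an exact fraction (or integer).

8/3

For a geometric distribution, E[trials] = 1/p = 1/(3/8) = 8/3.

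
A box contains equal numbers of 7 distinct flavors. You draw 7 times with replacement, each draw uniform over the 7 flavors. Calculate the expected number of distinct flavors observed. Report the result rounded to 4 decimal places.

Let Xⱼ=1 if type j appears at least once. P(Xⱼ=1) = 1 − ((7−1)/7)^7 = 543607/823543.
E[#distinct] = 7·543607/823543 = 543607/117649.
≈ 4.6206

4.6206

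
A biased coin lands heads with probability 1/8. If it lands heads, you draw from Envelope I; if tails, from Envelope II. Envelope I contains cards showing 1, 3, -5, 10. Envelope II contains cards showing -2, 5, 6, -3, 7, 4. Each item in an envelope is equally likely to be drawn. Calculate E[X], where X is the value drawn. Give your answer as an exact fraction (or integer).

265/96

E[X | Envelope I] = (1 + 3 − 5 + 10)/4 = 9/4
E[X | Envelope II] = (-2 + 5 + 6 − 3 + 7 + 4)/6 = 17/6
E[X] = (1/8)·9/4 + (7/8)·17/6 = 265/96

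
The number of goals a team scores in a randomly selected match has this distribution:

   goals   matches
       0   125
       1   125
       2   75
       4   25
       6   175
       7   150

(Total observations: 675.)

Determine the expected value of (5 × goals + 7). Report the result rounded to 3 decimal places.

25.333

Total = 675, so P(goals=0) = 125/675, etc.
E[5x+7] = (5/27)·7 + (5/27)·12 + (1/9)·17 + (1/27)·27 + (7/27)·37 + (2/9)·42
     = 76/3 ≈ 25.333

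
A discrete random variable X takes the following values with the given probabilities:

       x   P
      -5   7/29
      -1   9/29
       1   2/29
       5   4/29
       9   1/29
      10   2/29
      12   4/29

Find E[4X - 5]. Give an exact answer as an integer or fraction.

75/29

E[4x-5] = (7/29)·(-25) + (9/29)·(-9) + (2/29)·(-1) + (4/29)·15 + (1/29)·31 + (2/29)·35 + (4/29)·43
     = 75/29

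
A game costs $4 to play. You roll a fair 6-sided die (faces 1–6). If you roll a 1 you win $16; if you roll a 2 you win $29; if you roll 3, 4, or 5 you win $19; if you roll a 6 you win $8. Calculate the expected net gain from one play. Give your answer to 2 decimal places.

$14.33

E[payout] = (1/6)·8 + (1/6)·16 + (1/2)·19 + (1/6)·29 = 55/3
Expected profit = 55/3 − 4 = 43/3 ≈ $14.33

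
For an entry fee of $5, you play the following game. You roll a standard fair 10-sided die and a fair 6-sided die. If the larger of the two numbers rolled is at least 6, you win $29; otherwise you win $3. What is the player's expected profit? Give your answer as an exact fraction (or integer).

79/6 dollars

E[payout] = (5/12)·3 + (7/12)·29 = 109/6
Expected profit = 109/6 − 5 = 79/6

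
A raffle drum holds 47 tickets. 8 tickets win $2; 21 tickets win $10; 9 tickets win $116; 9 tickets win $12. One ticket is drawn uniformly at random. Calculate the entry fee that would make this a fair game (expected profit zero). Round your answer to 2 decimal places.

$29.32

E[payout] = (8/47)·2 + (21/47)·10 + (9/47)·116 + (9/47)·12 = 1378/47
Fair fee = E[payout] = 1378/47 ≈ $29.32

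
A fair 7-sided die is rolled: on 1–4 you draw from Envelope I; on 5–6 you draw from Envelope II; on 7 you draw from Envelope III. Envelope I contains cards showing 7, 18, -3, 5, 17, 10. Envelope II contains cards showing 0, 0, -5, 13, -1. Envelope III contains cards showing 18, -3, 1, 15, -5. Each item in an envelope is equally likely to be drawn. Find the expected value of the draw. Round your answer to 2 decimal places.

6.29

E[X | Envelope I] = (7 + 18 − 3 + 5 + 17 + 10)/6 = 9
E[X | Envelope II] = (0 + 0 − 5 + 13 − 1)/5 = 7/5
E[X | Envelope III] = (18 − 3 + 1 + 15 − 5)/5 = 26/5
E[X] = (4/7)·9 + (2/7)·7/5 + (1/7)·26/5 = 44/7 ≈ 6.29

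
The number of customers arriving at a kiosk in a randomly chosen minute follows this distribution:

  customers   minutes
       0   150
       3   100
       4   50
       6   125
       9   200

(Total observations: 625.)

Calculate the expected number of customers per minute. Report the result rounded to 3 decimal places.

4.880

Total = 625, so P(customers=0) = 150/625, etc.
E[X] = (6/25)·0 + (4/25)·3 + (2/25)·4 + (1/5)·6 + (8/25)·9
     = 122/25 ≈ 4.880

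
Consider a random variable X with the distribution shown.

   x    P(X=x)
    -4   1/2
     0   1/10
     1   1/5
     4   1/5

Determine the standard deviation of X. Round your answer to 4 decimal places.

3.2249

E[X] = -1, E[X²] = 57/5
Var(X) = E[X²] − (E[X])² = 57/5 − 1 = 52/5
SD(X) = √(52/5) ≈ 3.2249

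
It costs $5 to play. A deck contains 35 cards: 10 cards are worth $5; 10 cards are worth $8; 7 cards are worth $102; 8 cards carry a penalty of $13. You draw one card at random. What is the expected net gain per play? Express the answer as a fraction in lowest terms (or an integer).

E[payout] = (10/35)·5 + (10/35)·8 + (7/35)·102 + (8/35)·(-13) = 148/7
Expected profit = 148/7 − 5 = 113/7

113/7 dollars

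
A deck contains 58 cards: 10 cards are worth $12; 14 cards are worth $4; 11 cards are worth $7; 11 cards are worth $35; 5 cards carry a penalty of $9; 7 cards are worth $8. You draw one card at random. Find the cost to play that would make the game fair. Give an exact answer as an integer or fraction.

649/58 dollars

E[payout] = (10/58)·12 + (14/58)·4 + (11/58)·7 + (11/58)·35 + (5/58)·(-9) + (7/58)·8 = 649/58
Fair fee = E[payout] = 649/58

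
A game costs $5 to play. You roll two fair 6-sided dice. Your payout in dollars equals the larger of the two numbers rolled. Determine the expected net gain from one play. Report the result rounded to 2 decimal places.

-$0.53

Distribution of the larger of the two numbers rolled: 1 w.p. 1/36, 2 w.p. 1/12, 3 w.p. 5/36, 4 w.p. 7/36, 5 w.p. 1/4, 6 w.p. 11/36
E[payout] = (1/36)·1 + (1/12)·2 + (5/36)·3 + (7/36)·4 + (1/4)·5 + (11/36)·6 = 161/36
Expected profit = 161/36 − 5 = -19/36 ≈ -$0.53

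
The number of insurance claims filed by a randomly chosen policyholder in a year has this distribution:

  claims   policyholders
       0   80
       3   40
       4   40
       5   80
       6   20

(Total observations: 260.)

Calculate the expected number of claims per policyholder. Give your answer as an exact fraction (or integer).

40/13

Total = 260, so P(claims=0) = 80/260, etc.
E[X] = (4/13)·0 + (2/13)·3 + (2/13)·4 + (4/13)·5 + (1/13)·6
     = 40/13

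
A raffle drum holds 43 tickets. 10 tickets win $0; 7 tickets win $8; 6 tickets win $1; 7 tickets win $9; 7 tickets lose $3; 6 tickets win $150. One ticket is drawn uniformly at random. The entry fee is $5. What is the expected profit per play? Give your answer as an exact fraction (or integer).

E[payout] = (10/43)·0 + (7/43)·8 + (6/43)·1 + (7/43)·9 + (7/43)·(-3) + (6/43)·150 = 1004/43
Expected profit = 1004/43 − 5 = 789/43

789/43 dollars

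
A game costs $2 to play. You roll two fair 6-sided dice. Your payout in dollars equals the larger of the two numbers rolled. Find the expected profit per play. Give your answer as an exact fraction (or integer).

89/36 dollars

Distribution of the larger of the two numbers rolled: 1 w.p. 1/36, 2 w.p. 1/12, 3 w.p. 5/36, 4 w.p. 7/36, 5 w.p. 1/4, 6 w.p. 11/36
E[payout] = (1/36)·1 + (1/12)·2 + (5/36)·3 + (7/36)·4 + (1/4)·5 + (11/36)·6 = 161/36
Expected profit = 161/36 − 2 = 89/36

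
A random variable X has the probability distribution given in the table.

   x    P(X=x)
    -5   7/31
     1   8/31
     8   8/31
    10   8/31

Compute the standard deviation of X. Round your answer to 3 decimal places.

E[X] = 117/31, E[X²] = 1495/31
Var(X) = E[X²] − (E[X])² = 1495/31 − 13689/961 = 32656/961
SD(X) = √(32656/961) ≈ 5.829

5.829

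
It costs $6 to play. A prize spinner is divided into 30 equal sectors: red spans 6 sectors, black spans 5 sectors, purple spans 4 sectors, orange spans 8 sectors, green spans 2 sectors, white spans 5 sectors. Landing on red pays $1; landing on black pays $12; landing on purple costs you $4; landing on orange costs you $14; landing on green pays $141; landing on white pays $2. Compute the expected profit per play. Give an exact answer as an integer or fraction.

E[payout] = (6/30)·1 + (5/30)·12 + (4/30)·(-4) + (8/30)·(-14) + (2/30)·141 + (5/30)·2 = 23/3
Expected profit = 23/3 − 6 = 5/3

5/3 dollars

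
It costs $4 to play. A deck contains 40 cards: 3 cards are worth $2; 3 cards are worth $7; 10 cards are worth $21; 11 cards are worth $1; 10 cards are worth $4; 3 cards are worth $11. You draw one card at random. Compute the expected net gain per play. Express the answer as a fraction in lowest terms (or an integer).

E[payout] = (3/40)·2 + (3/40)·7 + (10/40)·21 + (11/40)·1 + (10/40)·4 + (3/40)·11 = 321/40
Expected profit = 321/40 − 4 = 161/40

161/40 dollars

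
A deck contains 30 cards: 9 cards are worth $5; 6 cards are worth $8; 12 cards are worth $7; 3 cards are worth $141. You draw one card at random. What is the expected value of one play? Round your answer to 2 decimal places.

E[payout] = (9/30)·5 + (6/30)·8 + (12/30)·7 + (3/30)·141 = 20
≈ $20.00

$20.00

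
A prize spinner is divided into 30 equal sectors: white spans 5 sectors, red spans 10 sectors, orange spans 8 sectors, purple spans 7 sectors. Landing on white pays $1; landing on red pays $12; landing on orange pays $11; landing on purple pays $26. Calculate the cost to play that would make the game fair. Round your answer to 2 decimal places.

$13.17

E[payout] = (5/30)·1 + (10/30)·12 + (8/30)·11 + (7/30)·26 = 79/6
Fair fee = E[payout] = 79/6 ≈ $13.17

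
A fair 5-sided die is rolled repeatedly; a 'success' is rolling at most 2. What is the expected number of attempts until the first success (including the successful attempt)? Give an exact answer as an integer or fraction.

For a geometric distribution, E[trials] = 1/p = 1/(2/5) = 5/2.

5/2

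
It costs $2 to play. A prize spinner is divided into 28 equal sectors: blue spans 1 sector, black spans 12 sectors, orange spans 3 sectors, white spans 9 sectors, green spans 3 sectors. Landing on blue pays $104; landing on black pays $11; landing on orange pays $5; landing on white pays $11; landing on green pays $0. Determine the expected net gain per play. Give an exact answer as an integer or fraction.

E[payout] = (1/28)·104 + (12/28)·11 + (3/28)·5 + (9/28)·11 + (3/28)·0 = 25/2
Expected profit = 25/2 − 2 = 21/2

21/2 dollars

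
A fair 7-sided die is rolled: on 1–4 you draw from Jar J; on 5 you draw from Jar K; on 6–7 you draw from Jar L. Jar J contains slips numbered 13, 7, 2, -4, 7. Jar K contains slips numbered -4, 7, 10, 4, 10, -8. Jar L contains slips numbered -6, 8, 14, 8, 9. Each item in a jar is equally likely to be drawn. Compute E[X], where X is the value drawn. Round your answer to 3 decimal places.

E[X | Jar J] = (13 + 7 + 2 − 4 + 7)/5 = 5
E[X | Jar K] = (-4 + 7 + 10 + 4 + 10 − 8)/6 = 19/6
E[X | Jar L] = (-6 + 8 + 14 + 8 + 9)/5 = 33/5
E[X] = (4/7)·5 + (1/7)·19/6 + (2/7)·33/5 = 1091/210 ≈ 5.195

5.195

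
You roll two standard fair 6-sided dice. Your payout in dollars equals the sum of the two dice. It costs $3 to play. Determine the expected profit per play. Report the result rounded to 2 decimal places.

Distribution of the sum of the two dice: 2 w.p. 1/36, 3 w.p. 1/18, 4 w.p. 1/12, 5 w.p. 1/9, 6 w.p. 5/36, 7 w.p. 1/6, …
E[payout] = (1/36)·2 + (1/18)·3 + (1/12)·4 + (1/9)·5 + (5/36)·6 + (1/6)·7 + (5/36)·8 + (1/9)·9 + (1/12)·10 + (1/18)·11 + (1/36)·12 = 7
Expected profit = 7 − 3 = 4 ≈ $4.00

$4.00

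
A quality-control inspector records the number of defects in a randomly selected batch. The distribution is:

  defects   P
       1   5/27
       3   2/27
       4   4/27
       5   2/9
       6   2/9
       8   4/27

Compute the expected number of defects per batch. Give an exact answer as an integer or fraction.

E[X] = (5/27)·1 + (2/27)·3 + (4/27)·4 + (2/9)·5 + (2/9)·6 + (4/27)·8
     = 125/27

125/27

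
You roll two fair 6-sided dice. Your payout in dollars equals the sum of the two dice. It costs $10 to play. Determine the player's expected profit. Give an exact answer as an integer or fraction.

Distribution of the sum of the two dice: 2 w.p. 1/36, 3 w.p. 1/18, 4 w.p. 1/12, 5 w.p. 1/9, 6 w.p. 5/36, 7 w.p. 1/6, …
E[payout] = (1/36)·2 + (1/18)·3 + (1/12)·4 + (1/9)·5 + (5/36)·6 + (1/6)·7 + (5/36)·8 + (1/9)·9 + (1/12)·10 + (1/18)·11 + (1/36)·12 = 7
Expected profit = 7 − 10 = -3

-$3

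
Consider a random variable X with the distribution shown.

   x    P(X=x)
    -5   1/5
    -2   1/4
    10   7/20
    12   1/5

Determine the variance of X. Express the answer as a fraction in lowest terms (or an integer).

1261/25

E[X] = (1/5)·(-5) + (1/4)·(-2) + (7/20)·10 + (1/5)·12 = 22/5
E[X²] = (1/5)·25 + (1/4)·4 + (7/20)·100 + (1/5)·144 = 349/5
Var(X) = 349/5 − (22/5)² = 1261/25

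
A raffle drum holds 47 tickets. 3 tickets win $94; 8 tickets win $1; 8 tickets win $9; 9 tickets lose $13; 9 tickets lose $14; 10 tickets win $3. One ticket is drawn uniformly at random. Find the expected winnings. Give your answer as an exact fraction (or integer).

E[payout] = (3/47)·94 + (8/47)·1 + (8/47)·9 + (9/47)·(-13) + (9/47)·(-14) + (10/47)·3 = 149/47

149/47 dollars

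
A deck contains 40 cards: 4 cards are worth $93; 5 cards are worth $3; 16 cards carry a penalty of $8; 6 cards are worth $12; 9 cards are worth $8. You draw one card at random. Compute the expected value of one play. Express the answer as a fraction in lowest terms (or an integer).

403/40 dollars

E[payout] = (4/40)·93 + (5/40)·3 + (16/40)·(-8) + (6/40)·12 + (9/40)·8 = 403/40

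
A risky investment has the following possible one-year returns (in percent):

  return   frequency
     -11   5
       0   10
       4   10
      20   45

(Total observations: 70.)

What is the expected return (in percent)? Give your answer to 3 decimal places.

Total = 70, so P(return=-11) = 5/70, etc.
E[X] = (1/14)·(-11) + (1/7)·0 + (1/7)·4 + (9/14)·20
     = 177/14 ≈ 12.643

12.643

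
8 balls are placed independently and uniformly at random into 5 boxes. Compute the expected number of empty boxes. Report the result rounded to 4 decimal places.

Let Xⱼ=1 if box j is empty. P(Xⱼ=1) = ((5-1)/5)^8 = 65536/390625.
By linearity, E[#empty] = 5·65536/390625 = 65536/78125.
≈ 0.8389

0.8389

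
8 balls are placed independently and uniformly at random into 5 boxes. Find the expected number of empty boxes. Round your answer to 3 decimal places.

0.839

Let Xⱼ=1 if box j is empty. P(Xⱼ=1) = ((5-1)/5)^8 = 65536/390625.
By linearity, E[#empty] = 5·65536/390625 = 65536/78125.
≈ 0.839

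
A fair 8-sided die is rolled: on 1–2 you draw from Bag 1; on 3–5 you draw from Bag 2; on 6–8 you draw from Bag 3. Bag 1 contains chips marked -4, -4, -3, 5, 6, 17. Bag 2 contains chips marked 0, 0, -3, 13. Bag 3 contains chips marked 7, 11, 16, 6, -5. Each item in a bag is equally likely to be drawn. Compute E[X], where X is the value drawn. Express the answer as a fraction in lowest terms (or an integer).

205/48

E[X | Bag 1] = (-4 − 4 − 3 + 5 + 6 + 17)/6 = 17/6
E[X | Bag 2] = (0 + 0 − 3 + 13)/4 = 5/2
E[X | Bag 3] = (7 + 11 + 16 + 6 − 5)/5 = 7
E[X] = (1/4)·17/6 + (3/8)·5/2 + (3/8)·7 = 205/48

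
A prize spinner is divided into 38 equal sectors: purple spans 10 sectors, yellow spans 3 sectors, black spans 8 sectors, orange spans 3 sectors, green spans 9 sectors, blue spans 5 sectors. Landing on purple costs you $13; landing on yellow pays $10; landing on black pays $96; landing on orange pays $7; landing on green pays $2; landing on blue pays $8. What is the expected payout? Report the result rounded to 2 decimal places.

$19.66

E[payout] = (10/38)·(-13) + (3/38)·10 + (8/38)·96 + (3/38)·7 + (9/38)·2 + (5/38)·8 = 747/38
≈ $19.66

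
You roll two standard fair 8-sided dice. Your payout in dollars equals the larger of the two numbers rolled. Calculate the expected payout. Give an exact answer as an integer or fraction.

Distribution of the larger of the two numbers rolled: 1 w.p. 1/64, 2 w.p. 3/64, 3 w.p. 5/64, 4 w.p. 7/64, 5 w.p. 9/64, 6 w.p. 11/64, …
E[payout] = (1/64)·1 + (3/64)·2 + (5/64)·3 + (7/64)·4 + (9/64)·5 + (11/64)·6 + (13/64)·7 + (15/64)·8 = 93/16

93/16 dollars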